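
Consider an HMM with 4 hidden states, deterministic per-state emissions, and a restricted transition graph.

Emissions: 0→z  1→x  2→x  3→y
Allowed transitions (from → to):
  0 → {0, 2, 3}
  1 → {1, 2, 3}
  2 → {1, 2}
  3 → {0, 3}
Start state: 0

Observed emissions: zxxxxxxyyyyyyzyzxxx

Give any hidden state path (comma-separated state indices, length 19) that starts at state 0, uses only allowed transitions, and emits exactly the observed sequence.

0,2,2,2,1,2,1,3,3,3,3,3,3,0,3,0,2,1,1

  [0] z  {0}  => 0  start
  [1] x  {1,2}  => 2  0->2 ok
  [2] x  {1,2}  => 2  2->2 ok
  [3] x  {1,2}  => 2  2->2 ok
  [4] x  {1,2}  => 1  2->1 ok
  [5] x  {1,2}  => 2  1->2 ok
  [6] x  {1,2}  => 1  2->1 ok
  [7] y  {3}  => 3  1->3 ok
  [8] y  {3}  => 3  3->3 ok
  [9] y  {3}  => 3  3->3 ok
  [10] y  {3}  => 3  3->3 ok
  [11] y  {3}  => 3  3->3 ok
  [12] y  {3}  => 3  3->3 ok
  [13] z  {0}  => 0  3->0 ok
  [14] y  {3}  => 3  0->3 ok
  [15] z  {0}  => 0  3->0 ok
  [16] x  {1,2}  => 2  0->2 ok
  [17] x  {1,2}  => 1  2->1 ok
  [18] x  {1,2}  => 1  1->1 ok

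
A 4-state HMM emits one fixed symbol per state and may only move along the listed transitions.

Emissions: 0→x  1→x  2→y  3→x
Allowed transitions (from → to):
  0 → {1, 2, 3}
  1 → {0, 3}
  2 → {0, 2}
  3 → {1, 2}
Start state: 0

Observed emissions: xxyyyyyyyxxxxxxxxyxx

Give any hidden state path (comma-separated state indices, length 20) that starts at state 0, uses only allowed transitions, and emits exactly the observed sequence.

  [0] x  {0,1,3}  => 0  start
  [1] x  {0,1,3}  => 3  0->3 ok
  [2] y  {2}  => 2  3->2 ok
  [3] y  {2}  => 2  2->2 ok
  [4] y  {2}  => 2  2->2 ok
  [5] y  {2}  => 2  2->2 ok
  [6] y  {2}  => 2  2->2 ok
  [7] y  {2}  => 2  2->2 ok
  [8] y  {2}  => 2  2->2 ok
  [9] x  {0,1,3}  => 0  2->0 ok
  [10] x  {0,1,3}  => 1  0->1 ok
  [11] x  {0,1,3}  => 0  1->0 ok
  [12] x  {0,1,3}  => 1  0->1 ok
  [13] x  {0,1,3}  => 0  1->0 ok
  [14] x  {0,1,3}  => 3  0->3 ok
  [15] x  {0,1,3}  => 1  3->1 ok
  [16] x  {0,1,3}  => 0  1->0 ok
  [17] y  {2}  => 2  0->2 ok
  [18] x  {0,1,3}  => 0  2->0 ok
  [19] x  {0,1,3}  => 1  0->1 ok

0,3,2,2,2,2,2,2,2,0,1,0,1,0,3,1,0,2,0,1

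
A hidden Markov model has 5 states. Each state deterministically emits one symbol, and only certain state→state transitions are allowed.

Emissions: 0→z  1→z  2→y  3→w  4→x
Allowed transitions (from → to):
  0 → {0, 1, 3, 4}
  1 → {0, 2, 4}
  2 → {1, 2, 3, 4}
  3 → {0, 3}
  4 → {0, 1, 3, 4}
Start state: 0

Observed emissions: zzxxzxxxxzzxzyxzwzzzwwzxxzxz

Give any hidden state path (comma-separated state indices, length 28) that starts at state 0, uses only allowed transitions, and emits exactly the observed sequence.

  pos 0: z in {0,1}, choose 0; start
  pos 1: z in {0,1}, choose 1; 0->1 ok
  pos 2: x in {4}, choose 4; 1->4 ok
  pos 3: x in {4}, choose 4; 4->4 ok
  pos 4: z in {0,1}, choose 0; 4->0 ok
  pos 5: x in {4}, choose 4; 0->4 ok
  pos 6: x in {4}, choose 4; 4->4 ok
  pos 7: x in {4}, choose 4; 4->4 ok
  pos 8: x in {4}, choose 4; 4->4 ok
  pos 9: z in {0,1}, choose 0; 4->0 ok
  pos 10: z in {0,1}, choose 1; 0->1 ok
  pos 11: x in {4}, choose 4; 1->4 ok
  pos 12: z in {0,1}, choose 1; 4->1 ok
  pos 13: y in {2}, choose 2; 1->2 ok
  pos 14: x in {4}, choose 4; 2->4 ok
  pos 15: z in {0,1}, choose 0; 4->0 ok
  pos 16: w in {3}, choose 3; 0->3 ok
  pos 17: z in {0,1}, choose 0; 3->0 ok
  pos 18: z in {0,1}, choose 0; 0->0 ok
  pos 19: z in {0,1}, choose 0; 0->0 ok
  pos 20: w in {3}, choose 3; 0->3 ok
  pos 21: w in {3}, choose 3; 3->3 ok
  pos 22: z in {0,1}, choose 0; 3->0 ok
  pos 23: x in {4}, choose 4; 0->4 ok
  pos 24: x in {4}, choose 4; 4->4 ok
  pos 25: z in {0,1}, choose 1; 4->1 ok
  pos 26: x in {4}, choose 4; 1->4 ok
  pos 27: z in {0,1}, choose 1; 4->1 ok

0,1,4,4,0,4,4,4,4,0,1,4,1,2,4,0,3,0,0,0,3,3,0,4,4,1,4,1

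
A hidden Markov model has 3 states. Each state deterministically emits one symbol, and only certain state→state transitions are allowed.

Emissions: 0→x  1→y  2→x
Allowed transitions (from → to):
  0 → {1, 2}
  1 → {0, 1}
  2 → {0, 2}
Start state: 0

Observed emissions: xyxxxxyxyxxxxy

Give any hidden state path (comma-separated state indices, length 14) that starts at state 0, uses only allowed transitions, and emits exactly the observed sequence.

0,1,0,2,2,0,1,0,1,0,2,2,0,1

  [0] x  {0,2}  => 0  start
  [1] y  {1}  => 1  0->1 ok
  [2] x  {0,2}  => 0  1->0 ok
  [3] x  {0,2}  => 2  0->2 ok
  [4] x  {0,2}  => 2  2->2 ok
  [5] x  {0,2}  => 0  2->0 ok
  [6] y  {1}  => 1  0->1 ok
  [7] x  {0,2}  => 0  1->0 ok
  [8] y  {1}  => 1  0->1 ok
  [9] x  {0,2}  => 0  1->0 ok
  [10] x  {0,2}  => 2  0->2 ok
  [11] x  {0,2}  => 2  2->2 ok
  [12] x  {0,2}  => 0  2->0 ok
  [13] y  {1}  => 1  0->1 ok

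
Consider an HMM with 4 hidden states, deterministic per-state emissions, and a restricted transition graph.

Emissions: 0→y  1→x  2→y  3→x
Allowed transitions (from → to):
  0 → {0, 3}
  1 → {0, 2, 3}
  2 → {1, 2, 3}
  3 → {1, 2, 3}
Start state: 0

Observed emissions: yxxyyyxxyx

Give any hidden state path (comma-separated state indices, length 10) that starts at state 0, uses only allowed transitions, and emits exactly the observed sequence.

0,3,1,0,0,0,3,1,2,1

  0: obs=y cand={0,2} pick 0 [start]
  1: obs=x cand={1,3} pick 3 [0->3 ok]
  2: obs=x cand={1,3} pick 1 [3->1 ok]
  3: obs=y cand={0,2} pick 0 [1->0 ok]
  4: obs=y cand={0,2} pick 0 [0->0 ok]
  5: obs=y cand={0,2} pick 0 [0->0 ok]
  6: obs=x cand={1,3} pick 3 [0->3 ok]
  7: obs=x cand={1,3} pick 1 [3->1 ok]
  8: obs=y cand={0,2} pick 2 [1->2 ok]
  9: obs=x cand={1,3} pick 1 [2->1 ok]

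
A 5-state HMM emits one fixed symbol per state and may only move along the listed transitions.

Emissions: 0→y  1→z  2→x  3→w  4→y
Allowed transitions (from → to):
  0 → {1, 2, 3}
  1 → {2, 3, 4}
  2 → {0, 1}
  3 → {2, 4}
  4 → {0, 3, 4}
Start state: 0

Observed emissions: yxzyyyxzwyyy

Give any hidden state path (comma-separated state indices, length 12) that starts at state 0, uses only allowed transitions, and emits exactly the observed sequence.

0,2,1,4,4,0,2,1,3,4,4,0

  [0] y  {0,4}  => 0  start
  [1] x  {2}  => 2  0->2 ok
  [2] z  {1}  => 1  2->1 ok
  [3] y  {0,4}  => 4  1->4 ok
  [4] y  {0,4}  => 4  4->4 ok
  [5] y  {0,4}  => 0  4->0 ok
  [6] x  {2}  => 2  0->2 ok
  [7] z  {1}  => 1  2->1 ok
  [8] w  {3}  => 3  1->3 ok
  [9] y  {0,4}  => 4  3->4 ok
  [10] y  {0,4}  => 4  4->4 ok
  [11] y  {0,4}  => 0  4->0 ok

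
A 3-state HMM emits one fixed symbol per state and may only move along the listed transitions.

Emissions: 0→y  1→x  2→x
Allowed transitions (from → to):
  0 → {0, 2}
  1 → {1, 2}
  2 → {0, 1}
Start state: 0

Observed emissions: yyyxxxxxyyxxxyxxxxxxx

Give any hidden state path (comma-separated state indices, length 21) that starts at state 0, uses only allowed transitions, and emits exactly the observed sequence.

0,0,0,2,1,1,1,2,0,0,2,1,2,0,2,1,1,1,2,1,2

  0: obs=y cand={0} pick 0 [start]
  1: obs=y cand={0} pick 0 [0->0 ok]
  2: obs=y cand={0} pick 0 [0->0 ok]
  3: obs=x cand={1,2} pick 2 [0->2 ok]
  4: obs=x cand={1,2} pick 1 [2->1 ok]
  5: obs=x cand={1,2} pick 1 [1->1 ok]
  6: obs=x cand={1,2} pick 1 [1->1 ok]
  7: obs=x cand={1,2} pick 2 [1->2 ok]
  8: obs=y cand={0} pick 0 [2->0 ok]
  9: obs=y cand={0} pick 0 [0->0 ok]
  10: obs=x cand={1,2} pick 2 [0->2 ok]
  11: obs=x cand={1,2} pick 1 [2->1 ok]
  12: obs=x cand={1,2} pick 2 [1->2 ok]
  13: obs=y cand={0} pick 0 [2->0 ok]
  14: obs=x cand={1,2} pick 2 [0->2 ok]
  15: obs=x cand={1,2} pick 1 [2->1 ok]
  16: obs=x cand={1,2} pick 1 [1->1 ok]
  17: obs=x cand={1,2} pick 1 [1->1 ok]
  18: obs=x cand={1,2} pick 2 [1->2 ok]
  19: obs=x cand={1,2} pick 1 [2->1 ok]
  20: obs=x cand={1,2} pick 2 [1->2 ok]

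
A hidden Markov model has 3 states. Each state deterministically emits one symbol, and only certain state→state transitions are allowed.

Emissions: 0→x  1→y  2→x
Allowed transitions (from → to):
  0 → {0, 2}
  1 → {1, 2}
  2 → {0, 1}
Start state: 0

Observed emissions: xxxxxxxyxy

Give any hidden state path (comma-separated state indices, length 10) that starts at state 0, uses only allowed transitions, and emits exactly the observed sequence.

0,2,0,0,0,0,2,1,2,1

  0: obs=x cand={0,2} pick 0 [start]
  1: obs=x cand={0,2} pick 2 [0->2 ok]
  2: obs=x cand={0,2} pick 0 [2->0 ok]
  3: obs=x cand={0,2} pick 0 [0->0 ok]
  4: obs=x cand={0,2} pick 0 [0->0 ok]
  5: obs=x cand={0,2} pick 0 [0->0 ok]
  6: obs=x cand={0,2} pick 2 [0->2 ok]
  7: obs=y cand={1} pick 1 [2->1 ok]
  8: obs=x cand={0,2} pick 2 [1->2 ok]
  9: obs=y cand={1} pick 1 [2->1 ok]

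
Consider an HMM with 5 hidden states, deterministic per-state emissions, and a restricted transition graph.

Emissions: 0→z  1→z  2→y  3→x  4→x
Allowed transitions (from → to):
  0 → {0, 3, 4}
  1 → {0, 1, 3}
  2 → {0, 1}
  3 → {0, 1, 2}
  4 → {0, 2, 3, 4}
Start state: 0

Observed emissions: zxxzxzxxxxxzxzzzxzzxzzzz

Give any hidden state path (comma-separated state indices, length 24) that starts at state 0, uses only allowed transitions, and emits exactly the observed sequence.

0,4,4,0,3,0,4,4,4,4,4,0,3,1,0,0,3,0,0,3,1,0,0,0

  0: obs=z cand={0,1} pick 0 [start]
  1: obs=x cand={3,4} pick 4 [0->4 ok]
  2: obs=x cand={3,4} pick 4 [4->4 ok]
  3: obs=z cand={0,1} pick 0 [4->0 ok]
  4: obs=x cand={3,4} pick 3 [0->3 ok]
  5: obs=z cand={0,1} pick 0 [3->0 ok]
  6: obs=x cand={3,4} pick 4 [0->4 ok]
  7: obs=x cand={3,4} pick 4 [4->4 ok]
  8: obs=x cand={3,4} pick 4 [4->4 ok]
  9: obs=x cand={3,4} pick 4 [4->4 ok]
  10: obs=x cand={3,4} pick 4 [4->4 ok]
  11: obs=z cand={0,1} pick 0 [4->0 ok]
  12: obs=x cand={3,4} pick 3 [0->3 ok]
  13: obs=z cand={0,1} pick 1 [3->1 ok]
  14: obs=z cand={0,1} pick 0 [1->0 ok]
  15: obs=z cand={0,1} pick 0 [0->0 ok]
  16: obs=x cand={3,4} pick 3 [0->3 ok]
  17: obs=z cand={0,1} pick 0 [3->0 ok]
  18: obs=z cand={0,1} pick 0 [0->0 ok]
  19: obs=x cand={3,4} pick 3 [0->3 ok]
  20: obs=z cand={0,1} pick 1 [3->1 ok]
  21: obs=z cand={0,1} pick 0 [1->0 ok]
  22: obs=z cand={0,1} pick 0 [0->0 ok]
  23: obs=z cand={0,1} pick 0 [0->0 ok]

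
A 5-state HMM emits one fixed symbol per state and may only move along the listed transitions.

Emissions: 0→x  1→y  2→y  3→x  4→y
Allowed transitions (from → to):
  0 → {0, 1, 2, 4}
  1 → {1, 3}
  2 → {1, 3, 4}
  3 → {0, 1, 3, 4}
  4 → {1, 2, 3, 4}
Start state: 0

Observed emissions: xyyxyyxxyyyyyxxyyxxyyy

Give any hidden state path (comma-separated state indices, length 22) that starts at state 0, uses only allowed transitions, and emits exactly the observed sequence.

0,2,1,3,1,1,3,3,1,1,1,1,1,3,3,4,4,3,3,4,2,1

  0: obs=x cand={0,3} pick 0 [start]
  1: obs=y cand={1,2,4} pick 2 [0->2 ok]
  2: obs=y cand={1,2,4} pick 1 [2->1 ok]
  3: obs=x cand={0,3} pick 3 [1->3 ok]
  4: obs=y cand={1,2,4} pick 1 [3->1 ok]
  5: obs=y cand={1,2,4} pick 1 [1->1 ok]
  6: obs=x cand={0,3} pick 3 [1->3 ok]
  7: obs=x cand={0,3} pick 3 [3->3 ok]
  8: obs=y cand={1,2,4} pick 1 [3->1 ok]
  9: obs=y cand={1,2,4} pick 1 [1->1 ok]
  10: obs=y cand={1,2,4} pick 1 [1->1 ok]
  11: obs=y cand={1,2,4} pick 1 [1->1 ok]
  12: obs=y cand={1,2,4} pick 1 [1->1 ok]
  13: obs=x cand={0,3} pick 3 [1->3 ok]
  14: obs=x cand={0,3} pick 3 [3->3 ok]
  15: obs=y cand={1,2,4} pick 4 [3->4 ok]
  16: obs=y cand={1,2,4} pick 4 [4->4 ok]
  17: obs=x cand={0,3} pick 3 [4->3 ok]
  18: obs=x cand={0,3} pick 3 [3->3 ok]
  19: obs=y cand={1,2,4} pick 4 [3->4 ok]
  20: obs=y cand={1,2,4} pick 2 [4->2 ok]
  21: obs=y cand={1,2,4} pick 1 [2->1 ok]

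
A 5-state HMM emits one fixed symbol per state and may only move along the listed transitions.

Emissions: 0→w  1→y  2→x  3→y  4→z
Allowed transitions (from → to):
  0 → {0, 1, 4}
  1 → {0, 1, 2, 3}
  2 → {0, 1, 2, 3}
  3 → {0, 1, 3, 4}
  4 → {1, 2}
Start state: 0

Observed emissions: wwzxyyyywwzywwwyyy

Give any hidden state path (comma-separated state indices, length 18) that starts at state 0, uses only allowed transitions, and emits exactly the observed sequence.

  [0] w  {0}  => 0  start
  [1] w  {0}  => 0  0->0 ok
  [2] z  {4}  => 4  0->4 ok
  [3] x  {2}  => 2  4->2 ok
  [4] y  {1,3}  => 3  2->3 ok
  [5] y  {1,3}  => 3  3->3 ok
  [6] y  {1,3}  => 3  3->3 ok
  [7] y  {1,3}  => 3  3->3 ok
  [8] w  {0}  => 0  3->0 ok
  [9] w  {0}  => 0  0->0 ok
  [10] z  {4}  => 4  0->4 ok
  [11] y  {1,3}  => 1  4->1 ok
  [12] w  {0}  => 0  1->0 ok
  [13] w  {0}  => 0  0->0 ok
  [14] w  {0}  => 0  0->0 ok
  [15] y  {1,3}  => 1  0->1 ok
  [16] y  {1,3}  => 3  1->3 ok
  [17] y  {1,3}  => 1  3->1 ok

0,0,4,2,3,3,3,3,0,0,4,1,0,0,0,1,3,1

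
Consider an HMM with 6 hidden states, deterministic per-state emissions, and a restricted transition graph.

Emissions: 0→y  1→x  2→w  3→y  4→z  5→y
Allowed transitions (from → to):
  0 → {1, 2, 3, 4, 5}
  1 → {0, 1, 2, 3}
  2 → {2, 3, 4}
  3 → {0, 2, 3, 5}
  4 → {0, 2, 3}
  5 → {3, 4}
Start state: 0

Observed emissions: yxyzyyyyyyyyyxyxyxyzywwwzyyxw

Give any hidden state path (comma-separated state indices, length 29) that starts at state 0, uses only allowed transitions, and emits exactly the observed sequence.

  t0 'y' -> {0,3,5}, take 0 (start)
  t1 'x' -> {1}, take 1 (0->1 ok)
  t2 'y' -> {0,3,5}, take 0 (1->0 ok)
  t3 'z' -> {4}, take 4 (0->4 ok)
  t4 'y' -> {0,3,5}, take 3 (4->3 ok)
  t5 'y' -> {0,3,5}, take 5 (3->5 ok)
  t6 'y' -> {0,3,5}, take 3 (5->3 ok)
  t7 'y' -> {0,3,5}, take 5 (3->5 ok)
  t8 'y' -> {0,3,5}, take 3 (5->3 ok)
  t9 'y' -> {0,3,5}, take 0 (3->0 ok)
  t10 'y' -> {0,3,5}, take 5 (0->5 ok)
  t11 'y' -> {0,3,5}, take 3 (5->3 ok)
  t12 'y' -> {0,3,5}, take 0 (3->0 ok)
  t13 'x' -> {1}, take 1 (0->1 ok)
  t14 'y' -> {0,3,5}, take 0 (1->0 ok)
  t15 'x' -> {1}, take 1 (0->1 ok)
  t16 'y' -> {0,3,5}, take 0 (1->0 ok)
  t17 'x' -> {1}, take 1 (0->1 ok)
  t18 'y' -> {0,3,5}, take 0 (1->0 ok)
  t19 'z' -> {4}, take 4 (0->4 ok)
  t20 'y' -> {0,3,5}, take 3 (4->3 ok)
  t21 'w' -> {2}, take 2 (3->2 ok)
  t22 'w' -> {2}, take 2 (2->2 ok)
  t23 'w' -> {2}, take 2 (2->2 ok)
  t24 'z' -> {4}, take 4 (2->4 ok)
  t25 'y' -> {0,3,5}, take 3 (4->3 ok)
  t26 'y' -> {0,3,5}, take 0 (3->0 ok)
  t27 'x' -> {1}, take 1 (0->1 ok)
  t28 'w' -> {2}, take 2 (1->2 ok)

0,1,0,4,3,5,3,5,3,0,5,3,0,1,0,1,0,1,0,4,3,2,2,2,4,3,0,1,2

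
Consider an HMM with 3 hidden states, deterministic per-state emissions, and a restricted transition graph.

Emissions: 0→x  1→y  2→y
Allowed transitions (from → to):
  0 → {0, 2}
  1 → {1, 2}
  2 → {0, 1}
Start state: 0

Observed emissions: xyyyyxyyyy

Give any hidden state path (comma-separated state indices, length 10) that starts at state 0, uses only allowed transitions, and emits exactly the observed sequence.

  pos 0: x in {0}, choose 0; start
  pos 1: y in {1,2}, choose 2; 0->2 ok
  pos 2: y in {1,2}, choose 1; 2->1 ok
  pos 3: y in {1,2}, choose 1; 1->1 ok
  pos 4: y in {1,2}, choose 2; 1->2 ok
  pos 5: x in {0}, choose 0; 2->0 ok
  pos 6: y in {1,2}, choose 2; 0->2 ok
  pos 7: y in {1,2}, choose 1; 2->1 ok
  pos 8: y in {1,2}, choose 2; 1->2 ok
  pos 9: y in {1,2}, choose 1; 2->1 ok

0,2,1,1,2,0,2,1,2,1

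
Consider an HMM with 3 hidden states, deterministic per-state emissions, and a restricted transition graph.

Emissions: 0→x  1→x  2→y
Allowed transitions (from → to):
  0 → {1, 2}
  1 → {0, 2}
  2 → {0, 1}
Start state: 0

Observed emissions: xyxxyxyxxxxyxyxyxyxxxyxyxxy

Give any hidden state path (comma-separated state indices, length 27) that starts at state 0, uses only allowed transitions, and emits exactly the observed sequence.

0,2,0,1,2,1,2,0,1,0,1,2,1,2,0,2,1,2,1,0,1,2,0,2,0,1,2

  t0 'x' -> {0,1}, take 0 (start)
  t1 'y' -> {2}, take 2 (0->2 ok)
  t2 'x' -> {0,1}, take 0 (2->0 ok)
  t3 'x' -> {0,1}, take 1 (0->1 ok)
  t4 'y' -> {2}, take 2 (1->2 ok)
  t5 'x' -> {0,1}, take 1 (2->1 ok)
  t6 'y' -> {2}, take 2 (1->2 ok)
  t7 'x' -> {0,1}, take 0 (2->0 ok)
  t8 'x' -> {0,1}, take 1 (0->1 ok)
  t9 'x' -> {0,1}, take 0 (1->0 ok)
  t10 'x' -> {0,1}, take 1 (0->1 ok)
  t11 'y' -> {2}, take 2 (1->2 ok)
  t12 'x' -> {0,1}, take 1 (2->1 ok)
  t13 'y' -> {2}, take 2 (1->2 ok)
  t14 'x' -> {0,1}, take 0 (2->0 ok)
  t15 'y' -> {2}, take 2 (0->2 ok)
  t16 'x' -> {0,1}, take 1 (2->1 ok)
  t17 'y' -> {2}, take 2 (1->2 ok)
  t18 'x' -> {0,1}, take 1 (2->1 ok)
  t19 'x' -> {0,1}, take 0 (1->0 ok)
  t20 'x' -> {0,1}, take 1 (0->1 ok)
  t21 'y' -> {2}, take 2 (1->2 ok)
  t22 'x' -> {0,1}, take 0 (2->0 ok)
  t23 'y' -> {2}, take 2 (0->2 ok)
  t24 'x' -> {0,1}, take 0 (2->0 ok)
  t25 'x' -> {0,1}, take 1 (0->1 ok)
  t26 'y' -> {2}, take 2 (1->2 ok)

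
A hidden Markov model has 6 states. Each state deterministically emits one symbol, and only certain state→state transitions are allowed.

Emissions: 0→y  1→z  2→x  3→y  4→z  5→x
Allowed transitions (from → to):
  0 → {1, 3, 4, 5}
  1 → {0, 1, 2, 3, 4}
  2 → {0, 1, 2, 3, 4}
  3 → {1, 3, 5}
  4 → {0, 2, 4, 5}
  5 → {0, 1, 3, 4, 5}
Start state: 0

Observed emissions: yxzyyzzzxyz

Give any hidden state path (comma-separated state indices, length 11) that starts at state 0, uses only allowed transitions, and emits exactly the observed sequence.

  t0 'y' -> {0,3}, take 0 (start)
  t1 'x' -> {2,5}, take 5 (0->5 ok)
  t2 'z' -> {1,4}, take 4 (5->4 ok)
  t3 'y' -> {0,3}, take 0 (4->0 ok)
  t4 'y' -> {0,3}, take 3 (0->3 ok)
  t5 'z' -> {1,4}, take 1 (3->1 ok)
  t6 'z' -> {1,4}, take 4 (1->4 ok)
  t7 'z' -> {1,4}, take 4 (4->4 ok)
  t8 'x' -> {2,5}, take 5 (4->5 ok)
  t9 'y' -> {0,3}, take 0 (5->0 ok)
  t10 'z' -> {1,4}, take 1 (0->1 ok)

0,5,4,0,3,1,4,4,5,0,1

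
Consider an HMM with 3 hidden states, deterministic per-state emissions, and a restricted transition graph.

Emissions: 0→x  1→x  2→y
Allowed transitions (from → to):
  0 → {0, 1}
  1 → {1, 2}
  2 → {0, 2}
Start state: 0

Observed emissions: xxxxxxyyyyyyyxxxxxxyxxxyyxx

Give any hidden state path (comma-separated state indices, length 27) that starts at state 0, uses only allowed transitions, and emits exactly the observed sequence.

  [0] x  {0,1}  => 0  start
  [1] x  {0,1}  => 0  0->0 ok
  [2] x  {0,1}  => 0  0->0 ok
  [3] x  {0,1}  => 0  0->0 ok
  [4] x  {0,1}  => 1  0->1 ok
  [5] x  {0,1}  => 1  1->1 ok
  [6] y  {2}  => 2  1->2 ok
  [7] y  {2}  => 2  2->2 ok
  [8] y  {2}  => 2  2->2 ok
  [9] y  {2}  => 2  2->2 ok
  [10] y  {2}  => 2  2->2 ok
  [11] y  {2}  => 2  2->2 ok
  [12] y  {2}  => 2  2->2 ok
  [13] x  {0,1}  => 0  2->0 ok
  [14] x  {0,1}  => 0  0->0 ok
  [15] x  {0,1}  => 0  0->0 ok
  [16] x  {0,1}  => 0  0->0 ok
  [17] x  {0,1}  => 1  0->1 ok
  [18] x  {0,1}  => 1  1->1 ok
  [19] y  {2}  => 2  1->2 ok
  [20] x  {0,1}  => 0  2->0 ok
  [21] x  {0,1}  => 1  0->1 ok
  [22] x  {0,1}  => 1  1->1 ok
  [23] y  {2}  => 2  1->2 ok
  [24] y  {2}  => 2  2->2 ok
  [25] x  {0,1}  => 0  2->0 ok
  [26] x  {0,1}  => 0  0->0 ok

0,0,0,0,1,1,2,2,2,2,2,2,2,0,0,0,0,1,1,2,0,1,1,2,2,0,0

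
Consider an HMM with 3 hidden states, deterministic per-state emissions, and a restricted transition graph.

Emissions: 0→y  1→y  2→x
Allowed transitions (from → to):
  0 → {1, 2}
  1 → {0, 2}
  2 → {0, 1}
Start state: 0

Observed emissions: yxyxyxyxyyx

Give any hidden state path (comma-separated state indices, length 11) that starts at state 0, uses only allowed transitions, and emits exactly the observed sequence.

  t0 'y' -> {0,1}, take 0 (start)
  t1 'x' -> {2}, take 2 (0->2 ok)
  t2 'y' -> {0,1}, take 0 (2->0 ok)
  t3 'x' -> {2}, take 2 (0->2 ok)
  t4 'y' -> {0,1}, take 0 (2->0 ok)
  t5 'x' -> {2}, take 2 (0->2 ok)
  t6 'y' -> {0,1}, take 0 (2->0 ok)
  t7 'x' -> {2}, take 2 (0->2 ok)
  t8 'y' -> {0,1}, take 1 (2->1 ok)
  t9 'y' -> {0,1}, take 0 (1->0 ok)
  t10 'x' -> {2}, take 2 (0->2 ok)

0,2,0,2,0,2,0,2,1,0,2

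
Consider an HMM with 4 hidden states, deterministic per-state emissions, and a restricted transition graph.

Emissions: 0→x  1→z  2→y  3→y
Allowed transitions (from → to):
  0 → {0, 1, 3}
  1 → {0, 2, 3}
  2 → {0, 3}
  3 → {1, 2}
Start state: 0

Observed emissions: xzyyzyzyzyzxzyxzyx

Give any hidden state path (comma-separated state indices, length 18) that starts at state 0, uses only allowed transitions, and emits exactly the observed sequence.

  t0 'x' -> {0}, take 0 (start)
  t1 'z' -> {1}, take 1 (0->1 ok)
  t2 'y' -> {2,3}, take 2 (1->2 ok)
  t3 'y' -> {2,3}, take 3 (2->3 ok)
  t4 'z' -> {1}, take 1 (3->1 ok)
  t5 'y' -> {2,3}, take 3 (1->3 ok)
  t6 'z' -> {1}, take 1 (3->1 ok)
  t7 'y' -> {2,3}, take 3 (1->3 ok)
  t8 'z' -> {1}, take 1 (3->1 ok)
  t9 'y' -> {2,3}, take 3 (1->3 ok)
  t10 'z' -> {1}, take 1 (3->1 ok)
  t11 'x' -> {0}, take 0 (1->0 ok)
  t12 'z' -> {1}, take 1 (0->1 ok)
  t13 'y' -> {2,3}, take 2 (1->2 ok)
  t14 'x' -> {0}, take 0 (2->0 ok)
  t15 'z' -> {1}, take 1 (0->1 ok)
  t16 'y' -> {2,3}, take 2 (1->2 ok)
  t17 'x' -> {0}, take 0 (2->0 ok)

0,1,2,3,1,3,1,3,1,3,1,0,1,2,0,1,2,0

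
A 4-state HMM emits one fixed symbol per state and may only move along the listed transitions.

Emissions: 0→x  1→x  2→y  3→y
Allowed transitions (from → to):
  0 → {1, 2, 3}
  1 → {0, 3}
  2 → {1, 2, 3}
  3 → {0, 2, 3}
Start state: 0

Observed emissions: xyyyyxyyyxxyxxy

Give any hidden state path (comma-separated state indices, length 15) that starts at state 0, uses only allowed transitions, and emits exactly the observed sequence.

0,2,2,3,3,0,3,3,2,1,0,2,1,0,2

  0: obs=x cand={0,1} pick 0 [start]
  1: obs=y cand={2,3} pick 2 [0->2 ok]
  2: obs=y cand={2,3} pick 2 [2->2 ok]
  3: obs=y cand={2,3} pick 3 [2->3 ok]
  4: obs=y cand={2,3} pick 3 [3->3 ok]
  5: obs=x cand={0,1} pick 0 [3->0 ok]
  6: obs=y cand={2,3} pick 3 [0->3 ok]
  7: obs=y cand={2,3} pick 3 [3->3 ok]
  8: obs=y cand={2,3} pick 2 [3->2 ok]
  9: obs=x cand={0,1} pick 1 [2->1 ok]
  10: obs=x cand={0,1} pick 0 [1->0 ok]
  11: obs=y cand={2,3} pick 2 [0->2 ok]
  12: obs=x cand={0,1} pick 1 [2->1 ok]
  13: obs=x cand={0,1} pick 0 [1->0 ok]
  14: obs=y cand={2,3} pick 2 [0->2 ok]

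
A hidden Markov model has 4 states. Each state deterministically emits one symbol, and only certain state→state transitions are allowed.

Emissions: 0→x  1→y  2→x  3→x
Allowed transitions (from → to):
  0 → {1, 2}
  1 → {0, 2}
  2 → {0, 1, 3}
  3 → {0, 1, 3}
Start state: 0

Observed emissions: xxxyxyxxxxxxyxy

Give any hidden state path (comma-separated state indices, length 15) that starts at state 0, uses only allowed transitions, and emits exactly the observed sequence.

  0: obs=x cand={0,2,3} pick 0 [start]
  1: obs=x cand={0,2,3} pick 2 [0->2 ok]
  2: obs=x cand={0,2,3} pick 0 [2->0 ok]
  3: obs=y cand={1} pick 1 [0->1 ok]
  4: obs=x cand={0,2,3} pick 2 [1->2 ok]
  5: obs=y cand={1} pick 1 [2->1 ok]
  6: obs=x cand={0,2,3} pick 2 [1->2 ok]
  7: obs=x cand={0,2,3} pick 3 [2->3 ok]
  8: obs=x cand={0,2,3} pick 0 [3->0 ok]
  9: obs=x cand={0,2,3} pick 2 [0->2 ok]
  10: obs=x cand={0,2,3} pick 0 [2->0 ok]
  11: obs=x cand={0,2,3} pick 2 [0->2 ok]
  12: obs=y cand={1} pick 1 [2->1 ok]
  13: obs=x cand={0,2,3} pick 0 [1->0 ok]
  14: obs=y cand={1} pick 1 [0->1 ok]

0,2,0,1,2,1,2,3,0,2,0,2,1,0,1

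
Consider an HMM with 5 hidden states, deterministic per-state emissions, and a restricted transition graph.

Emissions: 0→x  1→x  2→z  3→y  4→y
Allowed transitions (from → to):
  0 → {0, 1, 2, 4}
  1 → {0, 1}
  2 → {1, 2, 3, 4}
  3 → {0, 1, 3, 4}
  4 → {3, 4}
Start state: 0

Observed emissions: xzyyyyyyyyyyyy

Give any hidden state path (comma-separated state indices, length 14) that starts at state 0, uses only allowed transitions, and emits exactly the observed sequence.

  pos 0: x in {0,1}, choose 0; start
  pos 1: z in {2}, choose 2; 0->2 ok
  pos 2: y in {3,4}, choose 3; 2->3 ok
  pos 3: y in {3,4}, choose 3; 3->3 ok
  pos 4: y in {3,4}, choose 3; 3->3 ok
  pos 5: y in {3,4}, choose 4; 3->4 ok
  pos 6: y in {3,4}, choose 4; 4->4 ok
  pos 7: y in {3,4}, choose 4; 4->4 ok
  pos 8: y in {3,4}, choose 4; 4->4 ok
  pos 9: y in {3,4}, choose 3; 4->3 ok
  pos 10: y in {3,4}, choose 3; 3->3 ok
  pos 11: y in {3,4}, choose 4; 3->4 ok
  pos 12: y in {3,4}, choose 4; 4->4 ok
  pos 13: y in {3,4}, choose 3; 4->3 ok

0,2,3,3,3,4,4,4,4,3,3,4,4,3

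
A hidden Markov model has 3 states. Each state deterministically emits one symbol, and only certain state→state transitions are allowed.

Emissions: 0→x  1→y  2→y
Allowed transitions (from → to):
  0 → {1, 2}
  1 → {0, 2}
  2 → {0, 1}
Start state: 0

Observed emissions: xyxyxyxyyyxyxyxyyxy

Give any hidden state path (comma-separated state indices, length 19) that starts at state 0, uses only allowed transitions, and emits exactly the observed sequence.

0,2,0,1,0,1,0,2,1,2,0,1,0,2,0,1,2,0,2

  0: obs=x cand={0} pick 0 [start]
  1: obs=y cand={1,2} pick 2 [0->2 ok]
  2: obs=x cand={0} pick 0 [2->0 ok]
  3: obs=y cand={1,2} pick 1 [0->1 ok]
  4: obs=x cand={0} pick 0 [1->0 ok]
  5: obs=y cand={1,2} pick 1 [0->1 ok]
  6: obs=x cand={0} pick 0 [1->0 ok]
  7: obs=y cand={1,2} pick 2 [0->2 ok]
  8: obs=y cand={1,2} pick 1 [2->1 ok]
  9: obs=y cand={1,2} pick 2 [1->2 ok]
  10: obs=x cand={0} pick 0 [2->0 ok]
  11: obs=y cand={1,2} pick 1 [0->1 ok]
  12: obs=x cand={0} pick 0 [1->0 ok]
  13: obs=y cand={1,2} pick 2 [0->2 ok]
  14: obs=x cand={0} pick 0 [2->0 ok]
  15: obs=y cand={1,2} pick 1 [0->1 ok]
  16: obs=y cand={1,2} pick 2 [1->2 ok]
  17: obs=x cand={0} pick 0 [2->0 ok]
  18: obs=y cand={1,2} pick 2 [0->2 ok]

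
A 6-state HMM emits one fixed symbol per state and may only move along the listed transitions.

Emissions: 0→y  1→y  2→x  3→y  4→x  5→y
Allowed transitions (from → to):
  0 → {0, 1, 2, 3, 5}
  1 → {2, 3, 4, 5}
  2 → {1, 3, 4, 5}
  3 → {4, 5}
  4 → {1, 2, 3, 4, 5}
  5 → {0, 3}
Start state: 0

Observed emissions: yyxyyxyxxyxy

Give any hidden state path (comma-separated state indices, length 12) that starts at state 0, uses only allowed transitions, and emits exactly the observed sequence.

  0: obs=y cand={0,1,3,5} pick 0 [start]
  1: obs=y cand={0,1,3,5} pick 1 [0->1 ok]
  2: obs=x cand={2,4} pick 4 [1->4 ok]
  3: obs=y cand={0,1,3,5} pick 1 [4->1 ok]
  4: obs=y cand={0,1,3,5} pick 3 [1->3 ok]
  5: obs=x cand={2,4} pick 4 [3->4 ok]
  6: obs=y cand={0,1,3,5} pick 1 [4->1 ok]
  7: obs=x cand={2,4} pick 2 [1->2 ok]
  8: obs=x cand={2,4} pick 4 [2->4 ok]
  9: obs=y cand={0,1,3,5} pick 1 [4->1 ok]
  10: obs=x cand={2,4} pick 4 [1->4 ok]
  11: obs=y cand={0,1,3,5} pick 1 [4->1 ok]

0,1,4,1,3,4,1,2,4,1,4,1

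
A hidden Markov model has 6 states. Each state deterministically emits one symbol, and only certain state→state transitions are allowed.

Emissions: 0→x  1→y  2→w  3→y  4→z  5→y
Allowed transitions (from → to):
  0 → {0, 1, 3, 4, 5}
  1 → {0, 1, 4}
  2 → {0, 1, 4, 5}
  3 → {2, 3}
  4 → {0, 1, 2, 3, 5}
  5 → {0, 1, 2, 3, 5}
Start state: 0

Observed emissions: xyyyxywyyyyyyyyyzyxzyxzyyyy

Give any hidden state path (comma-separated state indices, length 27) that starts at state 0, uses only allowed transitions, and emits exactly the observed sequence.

0,1,1,1,0,3,2,5,5,5,5,1,1,1,1,1,4,5,0,4,1,0,4,3,3,3,3

  [0] x  {0}  => 0  start
  [1] y  {1,3,5}  => 1  0->1 ok
  [2] y  {1,3,5}  => 1  1->1 ok
  [3] y  {1,3,5}  => 1  1->1 ok
  [4] x  {0}  => 0  1->0 ok
  [5] y  {1,3,5}  => 3  0->3 ok
  [6] w  {2}  => 2  3->2 ok
  [7] y  {1,3,5}  => 5  2->5 ok
  [8] y  {1,3,5}  => 5  5->5 ok
  [9] y  {1,3,5}  => 5  5->5 ok
  [10] y  {1,3,5}  => 5  5->5 ok
  [11] y  {1,3,5}  => 1  5->1 ok
  [12] y  {1,3,5}  => 1  1->1 ok
  [13] y  {1,3,5}  => 1  1->1 ok
  [14] y  {1,3,5}  => 1  1->1 ok
  [15] y  {1,3,5}  => 1  1->1 ok
  [16] z  {4}  => 4  1->4 ok
  [17] y  {1,3,5}  => 5  4->5 ok
  [18] x  {0}  => 0  5->0 ok
  [19] z  {4}  => 4  0->4 ok
  [20] y  {1,3,5}  => 1  4->1 ok
  [21] x  {0}  => 0  1->0 ok
  [22] z  {4}  => 4  0->4 ok
  [23] y  {1,3,5}  => 3  4->3 ok
  [24] y  {1,3,5}  => 3  3->3 ok
  [25] y  {1,3,5}  => 3  3->3 ok
  [26] y  {1,3,5}  => 3  3->3 ok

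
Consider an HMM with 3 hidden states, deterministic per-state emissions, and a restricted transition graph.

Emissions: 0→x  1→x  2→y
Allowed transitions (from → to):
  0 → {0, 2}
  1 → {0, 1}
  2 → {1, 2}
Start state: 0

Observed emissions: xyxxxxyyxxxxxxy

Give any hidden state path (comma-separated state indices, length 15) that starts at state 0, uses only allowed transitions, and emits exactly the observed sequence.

0,2,1,1,1,0,2,2,1,1,0,0,0,0,2

  0: obs=x cand={0,1} pick 0 [start]
  1: obs=y cand={2} pick 2 [0->2 ok]
  2: obs=x cand={0,1} pick 1 [2->1 ok]
  3: obs=x cand={0,1} pick 1 [1->1 ok]
  4: obs=x cand={0,1} pick 1 [1->1 ok]
  5: obs=x cand={0,1} pick 0 [1->0 ok]
  6: obs=y cand={2} pick 2 [0->2 ok]
  7: obs=y cand={2} pick 2 [2->2 ok]
  8: obs=x cand={0,1} pick 1 [2->1 ok]
  9: obs=x cand={0,1} pick 1 [1->1 ok]
  10: obs=x cand={0,1} pick 0 [1->0 ok]
  11: obs=x cand={0,1} pick 0 [0->0 ok]
  12: obs=x cand={0,1} pick 0 [0->0 ok]
  13: obs=x cand={0,1} pick 0 [0->0 ok]
  14: obs=y cand={2} pick 2 [0->2 ok]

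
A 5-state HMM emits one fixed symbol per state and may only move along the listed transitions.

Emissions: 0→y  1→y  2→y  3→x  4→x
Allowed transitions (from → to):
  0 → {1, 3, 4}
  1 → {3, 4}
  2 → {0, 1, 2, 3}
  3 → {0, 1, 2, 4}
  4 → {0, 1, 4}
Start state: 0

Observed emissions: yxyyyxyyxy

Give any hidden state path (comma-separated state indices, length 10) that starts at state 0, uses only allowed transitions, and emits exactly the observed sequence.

0,3,2,0,1,4,0,1,3,2

  0: obs=y cand={0,1,2} pick 0 [start]
  1: obs=x cand={3,4} pick 3 [0->3 ok]
  2: obs=y cand={0,1,2} pick 2 [3->2 ok]
  3: obs=y cand={0,1,2} pick 0 [2->0 ok]
  4: obs=y cand={0,1,2} pick 1 [0->1 ok]
  5: obs=x cand={3,4} pick 4 [1->4 ok]
  6: obs=y cand={0,1,2} pick 0 [4->0 ok]
  7: obs=y cand={0,1,2} pick 1 [0->1 ok]
  8: obs=x cand={3,4} pick 3 [1->3 ok]
  9: obs=y cand={0,1,2} pick 2 [3->2 ok]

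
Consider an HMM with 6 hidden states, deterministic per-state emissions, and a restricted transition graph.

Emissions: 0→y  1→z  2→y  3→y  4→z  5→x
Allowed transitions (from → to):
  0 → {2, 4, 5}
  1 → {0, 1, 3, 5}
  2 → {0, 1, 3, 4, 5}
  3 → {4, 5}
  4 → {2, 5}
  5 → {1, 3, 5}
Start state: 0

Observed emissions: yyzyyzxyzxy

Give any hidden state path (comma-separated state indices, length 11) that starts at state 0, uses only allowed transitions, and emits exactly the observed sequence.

0,2,1,0,2,4,5,3,4,5,3

  pos 0: y in {0,2,3}, choose 0; start
  pos 1: y in {0,2,3}, choose 2; 0->2 ok
  pos 2: z in {1,4}, choose 1; 2->1 ok
  pos 3: y in {0,2,3}, choose 0; 1->0 ok
  pos 4: y in {0,2,3}, choose 2; 0->2 ok
  pos 5: z in {1,4}, choose 4; 2->4 ok
  pos 6: x in {5}, choose 5; 4->5 ok
  pos 7: y in {0,2,3}, choose 3; 5->3 ok
  pos 8: z in {1,4}, choose 4; 3->4 ok
  pos 9: x in {5}, choose 5; 4->5 ok
  pos 10: y in {0,2,3}, choose 3; 5->3 ok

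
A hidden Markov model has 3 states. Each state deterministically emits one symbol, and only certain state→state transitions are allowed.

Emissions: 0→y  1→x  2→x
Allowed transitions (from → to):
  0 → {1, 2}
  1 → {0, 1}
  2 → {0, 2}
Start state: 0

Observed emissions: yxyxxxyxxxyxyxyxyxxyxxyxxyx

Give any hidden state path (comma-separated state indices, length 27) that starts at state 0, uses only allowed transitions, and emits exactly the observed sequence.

0,1,0,2,2,2,0,2,2,2,0,2,0,1,0,1,0,2,2,0,2,2,0,2,2,0,1

  t0 'y' -> {0}, take 0 (start)
  t1 'x' -> {1,2}, take 1 (0->1 ok)
  t2 'y' -> {0}, take 0 (1->0 ok)
  t3 'x' -> {1,2}, take 2 (0->2 ok)
  t4 'x' -> {1,2}, take 2 (2->2 ok)
  t5 'x' -> {1,2}, take 2 (2->2 ok)
  t6 'y' -> {0}, take 0 (2->0 ok)
  t7 'x' -> {1,2}, take 2 (0->2 ok)
  t8 'x' -> {1,2}, take 2 (2->2 ok)
  t9 'x' -> {1,2}, take 2 (2->2 ok)
  t10 'y' -> {0}, take 0 (2->0 ok)
  t11 'x' -> {1,2}, take 2 (0->2 ok)
  t12 'y' -> {0}, take 0 (2->0 ok)
  t13 'x' -> {1,2}, take 1 (0->1 ok)
  t14 'y' -> {0}, take 0 (1->0 ok)
  t15 'x' -> {1,2}, take 1 (0->1 ok)
  t16 'y' -> {0}, take 0 (1->0 ok)
  t17 'x' -> {1,2}, take 2 (0->2 ok)
  t18 'x' -> {1,2}, take 2 (2->2 ok)
  t19 'y' -> {0}, take 0 (2->0 ok)
  t20 'x' -> {1,2}, take 2 (0->2 ok)
  t21 'x' -> {1,2}, take 2 (2->2 ok)
  t22 'y' -> {0}, take 0 (2->0 ok)
  t23 'x' -> {1,2}, take 2 (0->2 ok)
  t24 'x' -> {1,2}, take 2 (2->2 ok)
  t25 'y' -> {0}, take 0 (2->0 ok)
  t26 'x' -> {1,2}, take 1 (0->1 ok)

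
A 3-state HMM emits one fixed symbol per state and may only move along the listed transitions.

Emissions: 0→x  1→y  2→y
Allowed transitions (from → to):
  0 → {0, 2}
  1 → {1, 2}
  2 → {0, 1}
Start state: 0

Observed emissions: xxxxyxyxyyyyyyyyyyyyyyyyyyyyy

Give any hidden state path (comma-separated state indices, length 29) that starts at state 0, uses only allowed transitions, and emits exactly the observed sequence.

0,0,0,0,2,0,2,0,2,1,2,1,1,2,1,1,1,1,2,1,1,1,2,1,2,1,1,2,1

  [0] x  {0}  => 0  start
  [1] x  {0}  => 0  0->0 ok
  [2] x  {0}  => 0  0->0 ok
  [3] x  {0}  => 0  0->0 ok
  [4] y  {1,2}  => 2  0->2 ok
  [5] x  {0}  => 0  2->0 ok
  [6] y  {1,2}  => 2  0->2 ok
  [7] x  {0}  => 0  2->0 ok
  [8] y  {1,2}  => 2  0->2 ok
  [9] y  {1,2}  => 1  2->1 ok
  [10] y  {1,2}  => 2  1->2 ok
  [11] y  {1,2}  => 1  2->1 ok
  [12] y  {1,2}  => 1  1->1 ok
  [13] y  {1,2}  => 2  1->2 ok
  [14] y  {1,2}  => 1  2->1 ok
  [15] y  {1,2}  => 1  1->1 ok
  [16] y  {1,2}  => 1  1->1 ok
  [17] y  {1,2}  => 1  1->1 ok
  [18] y  {1,2}  => 2  1->2 ok
  [19] y  {1,2}  => 1  2->1 ok
  [20] y  {1,2}  => 1  1->1 ok
  [21] y  {1,2}  => 1  1->1 ok
  [22] y  {1,2}  => 2  1->2 ok
  [23] y  {1,2}  => 1  2->1 ok
  [24] y  {1,2}  => 2  1->2 ok
  [25] y  {1,2}  => 1  2->1 ok
  [26] y  {1,2}  => 1  1->1 ok
  [27] y  {1,2}  => 2  1->2 ok
  [28] y  {1,2}  => 1  2->1 ok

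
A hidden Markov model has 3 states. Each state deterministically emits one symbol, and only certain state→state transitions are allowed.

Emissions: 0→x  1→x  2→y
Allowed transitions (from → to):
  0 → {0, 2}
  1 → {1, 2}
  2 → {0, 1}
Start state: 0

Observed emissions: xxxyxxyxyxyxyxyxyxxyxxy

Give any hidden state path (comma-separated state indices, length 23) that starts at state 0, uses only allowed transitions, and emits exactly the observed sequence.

  pos 0: x in {0,1}, choose 0; start
  pos 1: x in {0,1}, choose 0; 0->0 ok
  pos 2: x in {0,1}, choose 0; 0->0 ok
  pos 3: y in {2}, choose 2; 0->2 ok
  pos 4: x in {0,1}, choose 1; 2->1 ok
  pos 5: x in {0,1}, choose 1; 1->1 ok
  pos 6: y in {2}, choose 2; 1->2 ok
  pos 7: x in {0,1}, choose 1; 2->1 ok
  pos 8: y in {2}, choose 2; 1->2 ok
  pos 9: x in {0,1}, choose 1; 2->1 ok
  pos 10: y in {2}, choose 2; 1->2 ok
  pos 11: x in {0,1}, choose 0; 2->0 ok
  pos 12: y in {2}, choose 2; 0->2 ok
  pos 13: x in {0,1}, choose 0; 2->0 ok
  pos 14: y in {2}, choose 2; 0->2 ok
  pos 15: x in {0,1}, choose 1; 2->1 ok
  pos 16: y in {2}, choose 2; 1->2 ok
  pos 17: x in {0,1}, choose 1; 2->1 ok
  pos 18: x in {0,1}, choose 1; 1->1 ok
  pos 19: y in {2}, choose 2; 1->2 ok
  pos 20: x in {0,1}, choose 1; 2->1 ok
  pos 21: x in {0,1}, choose 1; 1->1 ok
  pos 22: y in {2}, choose 2; 1->2 ok

0,0,0,2,1,1,2,1,2,1,2,0,2,0,2,1,2,1,1,2,1,1,2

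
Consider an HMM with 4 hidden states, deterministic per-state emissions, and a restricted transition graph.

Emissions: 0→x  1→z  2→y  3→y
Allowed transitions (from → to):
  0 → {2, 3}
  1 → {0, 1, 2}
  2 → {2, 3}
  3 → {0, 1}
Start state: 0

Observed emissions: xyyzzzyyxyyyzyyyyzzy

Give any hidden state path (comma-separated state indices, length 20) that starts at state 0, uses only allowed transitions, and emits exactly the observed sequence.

0,2,3,1,1,1,2,3,0,2,2,3,1,2,2,2,3,1,1,2

  t0 'x' -> {0}, take 0 (start)
  t1 'y' -> {2,3}, take 2 (0->2 ok)
  t2 'y' -> {2,3}, take 3 (2->3 ok)
  t3 'z' -> {1}, take 1 (3->1 ok)
  t4 'z' -> {1}, take 1 (1->1 ok)
  t5 'z' -> {1}, take 1 (1->1 ok)
  t6 'y' -> {2,3}, take 2 (1->2 ok)
  t7 'y' -> {2,3}, take 3 (2->3 ok)
  t8 'x' -> {0}, take 0 (3->0 ok)
  t9 'y' -> {2,3}, take 2 (0->2 ok)
  t10 'y' -> {2,3}, take 2 (2->2 ok)
  t11 'y' -> {2,3}, take 3 (2->3 ok)
  t12 'z' -> {1}, take 1 (3->1 ok)
  t13 'y' -> {2,3}, take 2 (1->2 ok)
  t14 'y' -> {2,3}, take 2 (2->2 ok)
  t15 'y' -> {2,3}, take 2 (2->2 ok)
  t16 'y' -> {2,3}, take 3 (2->3 ok)
  t17 'z' -> {1}, take 1 (3->1 ok)
  t18 'z' -> {1}, take 1 (1->1 ok)
  t19 'y' -> {2,3}, take 2 (1->2 ok)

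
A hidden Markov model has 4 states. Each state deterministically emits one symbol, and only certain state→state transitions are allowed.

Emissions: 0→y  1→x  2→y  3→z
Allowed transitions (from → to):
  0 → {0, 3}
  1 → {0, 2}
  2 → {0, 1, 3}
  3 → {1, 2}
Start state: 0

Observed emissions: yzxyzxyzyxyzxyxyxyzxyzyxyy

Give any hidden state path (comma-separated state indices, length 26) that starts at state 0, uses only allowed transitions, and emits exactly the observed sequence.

0,3,1,2,3,1,0,3,2,1,0,3,1,2,1,2,1,0,3,1,0,3,2,1,0,0

  pos 0: y in {0,2}, choose 0; start
  pos 1: z in {3}, choose 3; 0->3 ok
  pos 2: x in {1}, choose 1; 3->1 ok
  pos 3: y in {0,2}, choose 2; 1->2 ok
  pos 4: z in {3}, choose 3; 2->3 ok
  pos 5: x in {1}, choose 1; 3->1 ok
  pos 6: y in {0,2}, choose 0; 1->0 ok
  pos 7: z in {3}, choose 3; 0->3 ok
  pos 8: y in {0,2}, choose 2; 3->2 ok
  pos 9: x in {1}, choose 1; 2->1 ok
  pos 10: y in {0,2}, choose 0; 1->0 ok
  pos 11: z in {3}, choose 3; 0->3 ok
  pos 12: x in {1}, choose 1; 3->1 ok
  pos 13: y in {0,2}, choose 2; 1->2 ok
  pos 14: x in {1}, choose 1; 2->1 ok
  pos 15: y in {0,2}, choose 2; 1->2 ok
  pos 16: x in {1}, choose 1; 2->1 ok
  pos 17: y in {0,2}, choose 0; 1->0 ok
  pos 18: z in {3}, choose 3; 0->3 ok
  pos 19: x in {1}, choose 1; 3->1 ok
  pos 20: y in {0,2}, choose 0; 1->0 ok
  pos 21: z in {3}, choose 3; 0->3 ok
  pos 22: y in {0,2}, choose 2; 3->2 ok
  pos 23: x in {1}, choose 1; 2->1 ok
  pos 24: y in {0,2}, choose 0; 1->0 ok
  pos 25: y in {0,2}, choose 0; 0->0 ok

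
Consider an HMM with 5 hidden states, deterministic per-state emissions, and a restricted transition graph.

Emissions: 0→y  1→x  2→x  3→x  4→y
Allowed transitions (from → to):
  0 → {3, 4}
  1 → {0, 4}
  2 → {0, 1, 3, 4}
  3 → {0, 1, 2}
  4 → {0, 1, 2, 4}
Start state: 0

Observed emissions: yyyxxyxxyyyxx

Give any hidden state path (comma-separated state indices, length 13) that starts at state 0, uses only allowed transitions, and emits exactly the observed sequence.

  pos 0: y in {0,4}, choose 0; start
  pos 1: y in {0,4}, choose 4; 0->4 ok
  pos 2: y in {0,4}, choose 4; 4->4 ok
  pos 3: x in {1,2,3}, choose 2; 4->2 ok
  pos 4: x in {1,2,3}, choose 3; 2->3 ok
  pos 5: y in {0,4}, choose 0; 3->0 ok
  pos 6: x in {1,2,3}, choose 3; 0->3 ok
  pos 7: x in {1,2,3}, choose 1; 3->1 ok
  pos 8: y in {0,4}, choose 0; 1->0 ok
  pos 9: y in {0,4}, choose 4; 0->4 ok
  pos 10: y in {0,4}, choose 0; 4->0 ok
  pos 11: x in {1,2,3}, choose 3; 0->3 ok
  pos 12: x in {1,2,3}, choose 1; 3->1 ok

0,4,4,2,3,0,3,1,0,4,0,3,1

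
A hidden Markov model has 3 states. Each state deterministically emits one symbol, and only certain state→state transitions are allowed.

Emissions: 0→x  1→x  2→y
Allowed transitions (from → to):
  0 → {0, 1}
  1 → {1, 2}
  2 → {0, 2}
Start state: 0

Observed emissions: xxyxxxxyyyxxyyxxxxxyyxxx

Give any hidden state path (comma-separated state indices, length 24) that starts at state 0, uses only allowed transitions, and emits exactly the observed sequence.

0,1,2,0,0,0,1,2,2,2,0,1,2,2,0,0,1,1,1,2,2,0,1,1

  t0 'x' -> {0,1}, take 0 (start)
  t1 'x' -> {0,1}, take 1 (0->1 ok)
  t2 'y' -> {2}, take 2 (1->2 ok)
  t3 'x' -> {0,1}, take 0 (2->0 ok)
  t4 'x' -> {0,1}, take 0 (0->0 ok)
  t5 'x' -> {0,1}, take 0 (0->0 ok)
  t6 'x' -> {0,1}, take 1 (0->1 ok)
  t7 'y' -> {2}, take 2 (1->2 ok)
  t8 'y' -> {2}, take 2 (2->2 ok)
  t9 'y' -> {2}, take 2 (2->2 ok)
  t10 'x' -> {0,1}, take 0 (2->0 ok)
  t11 'x' -> {0,1}, take 1 (0->1 ok)
  t12 'y' -> {2}, take 2 (1->2 ok)
  t13 'y' -> {2}, take 2 (2->2 ok)
  t14 'x' -> {0,1}, take 0 (2->0 ok)
  t15 'x' -> {0,1}, take 0 (0->0 ok)
  t16 'x' -> {0,1}, take 1 (0->1 ok)
  t17 'x' -> {0,1}, take 1 (1->1 ok)
  t18 'x' -> {0,1}, take 1 (1->1 ok)
  t19 'y' -> {2}, take 2 (1->2 ok)
  t20 'y' -> {2}, take 2 (2->2 ok)
  t21 'x' -> {0,1}, take 0 (2->0 ok)
  t22 'x' -> {0,1}, take 1 (0->1 ok)
  t23 'x' -> {0,1}, take 1 (1->1 ok)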